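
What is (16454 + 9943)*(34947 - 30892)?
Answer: 107039835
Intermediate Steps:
(16454 + 9943)*(34947 - 30892) = 26397*4055 = 107039835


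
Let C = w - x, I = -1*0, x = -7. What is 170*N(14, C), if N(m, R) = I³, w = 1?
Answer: 0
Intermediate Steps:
I = 0
C = 8 (C = 1 - 1*(-7) = 1 + 7 = 8)
N(m, R) = 0 (N(m, R) = 0³ = 0)
170*N(14, C) = 170*0 = 0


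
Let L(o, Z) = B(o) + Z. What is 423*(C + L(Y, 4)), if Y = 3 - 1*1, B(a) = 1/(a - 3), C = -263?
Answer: -109980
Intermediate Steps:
B(a) = 1/(-3 + a)
Y = 2 (Y = 3 - 1 = 2)
L(o, Z) = Z + 1/(-3 + o) (L(o, Z) = 1/(-3 + o) + Z = Z + 1/(-3 + o))
423*(C + L(Y, 4)) = 423*(-263 + (1 + 4*(-3 + 2))/(-3 + 2)) = 423*(-263 + (1 + 4*(-1))/(-1)) = 423*(-263 - (1 - 4)) = 423*(-263 - 1*(-3)) = 423*(-263 + 3) = 423*(-260) = -109980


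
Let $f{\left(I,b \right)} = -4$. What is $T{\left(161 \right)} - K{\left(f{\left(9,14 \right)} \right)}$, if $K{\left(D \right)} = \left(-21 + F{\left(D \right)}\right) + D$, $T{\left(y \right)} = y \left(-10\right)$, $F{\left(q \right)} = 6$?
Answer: $-1591$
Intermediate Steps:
$T{\left(y \right)} = - 10 y$
$K{\left(D \right)} = -15 + D$ ($K{\left(D \right)} = \left(-21 + 6\right) + D = -15 + D$)
$T{\left(161 \right)} - K{\left(f{\left(9,14 \right)} \right)} = \left(-10\right) 161 - \left(-15 - 4\right) = -1610 - -19 = -1610 + 19 = -1591$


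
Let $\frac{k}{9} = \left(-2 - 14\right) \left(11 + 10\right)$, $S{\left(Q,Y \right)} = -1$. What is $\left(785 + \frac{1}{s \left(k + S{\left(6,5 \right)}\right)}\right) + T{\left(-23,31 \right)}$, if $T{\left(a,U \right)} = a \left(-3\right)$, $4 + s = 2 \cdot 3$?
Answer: $\frac{5166699}{6050} \approx 854.0$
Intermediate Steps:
$s = 2$ ($s = -4 + 2 \cdot 3 = -4 + 6 = 2$)
$k = -3024$ ($k = 9 \left(-2 - 14\right) \left(11 + 10\right) = 9 \left(\left(-16\right) 21\right) = 9 \left(-336\right) = -3024$)
$T{\left(a,U \right)} = - 3 a$
$\left(785 + \frac{1}{s \left(k + S{\left(6,5 \right)}\right)}\right) + T{\left(-23,31 \right)} = \left(785 + \frac{1}{2 \left(-3024 - 1\right)}\right) - -69 = \left(785 + \frac{1}{2 \left(-3025\right)}\right) + 69 = \left(785 + \frac{1}{-6050}\right) + 69 = \left(785 - \frac{1}{6050}\right) + 69 = \frac{4749249}{6050} + 69 = \frac{5166699}{6050}$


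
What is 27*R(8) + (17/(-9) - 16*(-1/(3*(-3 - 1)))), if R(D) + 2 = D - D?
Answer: -515/9 ≈ -57.222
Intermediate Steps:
R(D) = -2 (R(D) = -2 + (D - D) = -2 + 0 = -2)
27*R(8) + (17/(-9) - 16*(-1/(3*(-3 - 1)))) = 27*(-2) + (17/(-9) - 16*(-1/(3*(-3 - 1)))) = -54 + (17*(-1/9) - 16/((-3*(-4)))) = -54 + (-17/9 - 16/12) = -54 + (-17/9 - 16*1/12) = -54 + (-17/9 - 4/3) = -54 - 29/9 = -515/9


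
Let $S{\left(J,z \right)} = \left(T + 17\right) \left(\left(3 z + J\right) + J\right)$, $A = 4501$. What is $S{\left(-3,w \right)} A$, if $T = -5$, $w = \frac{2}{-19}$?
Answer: $- \frac{6481440}{19} \approx -3.4113 \cdot 10^{5}$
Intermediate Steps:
$w = - \frac{2}{19}$ ($w = 2 \left(- \frac{1}{19}\right) = - \frac{2}{19} \approx -0.10526$)
$S{\left(J,z \right)} = 24 J + 36 z$ ($S{\left(J,z \right)} = \left(-5 + 17\right) \left(\left(3 z + J\right) + J\right) = 12 \left(\left(J + 3 z\right) + J\right) = 12 \left(2 J + 3 z\right) = 24 J + 36 z$)
$S{\left(-3,w \right)} A = \left(24 \left(-3\right) + 36 \left(- \frac{2}{19}\right)\right) 4501 = \left(-72 - \frac{72}{19}\right) 4501 = \left(- \frac{1440}{19}\right) 4501 = - \frac{6481440}{19}$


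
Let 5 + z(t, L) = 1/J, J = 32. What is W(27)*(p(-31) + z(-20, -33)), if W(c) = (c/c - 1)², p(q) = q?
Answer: 0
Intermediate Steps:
z(t, L) = -159/32 (z(t, L) = -5 + 1/32 = -159/32)
W(c) = 0 (W(c) = (1 - 1)² = 0² = 0)
W(27)*(p(-31) + z(-20, -33)) = 0*(-31 - 159/32) = 0*(-1151/32) = 0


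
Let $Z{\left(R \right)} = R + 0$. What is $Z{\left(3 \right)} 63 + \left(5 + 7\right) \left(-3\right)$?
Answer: $153$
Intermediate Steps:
$Z{\left(R \right)} = R$
$Z{\left(3 \right)} 63 + \left(5 + 7\right) \left(-3\right) = 3 \cdot 63 + \left(5 + 7\right) \left(-3\right) = 189 + 12 \left(-3\right) = 189 - 36 = 153$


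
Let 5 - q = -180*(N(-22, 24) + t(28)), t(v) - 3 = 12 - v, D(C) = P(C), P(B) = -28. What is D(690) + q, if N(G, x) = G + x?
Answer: -2003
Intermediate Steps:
D(C) = -28
t(v) = 15 - v (t(v) = 3 + (12 - v) = 15 - v)
q = -1975 (q = 5 - (-180)*((-22 + 24) + (15 - 1*28)) = 5 - (-180)*(2 + (15 - 28)) = 5 - (-180)*(2 - 13) = 5 - (-180)*(-11) = 5 - 1*1980 = 5 - 1980 = -1975)
D(690) + q = -28 - 1975 = -2003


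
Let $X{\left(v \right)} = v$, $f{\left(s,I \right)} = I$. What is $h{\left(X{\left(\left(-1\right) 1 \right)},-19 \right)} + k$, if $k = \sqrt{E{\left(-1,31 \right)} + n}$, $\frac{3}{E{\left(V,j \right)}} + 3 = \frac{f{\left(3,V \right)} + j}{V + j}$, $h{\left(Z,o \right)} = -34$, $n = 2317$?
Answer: $-34 + \frac{\sqrt{9262}}{2} \approx 14.12$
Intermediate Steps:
$E{\left(V,j \right)} = - \frac{3}{2}$ ($E{\left(V,j \right)} = \frac{3}{-3 + \frac{V + j}{V + j}} = \frac{3}{-3 + 1} = \frac{3}{-2} = 3 \left(- \frac{1}{2}\right) = - \frac{3}{2}$)
$k = \frac{\sqrt{9262}}{2}$ ($k = \sqrt{- \frac{3}{2} + 2317} = \sqrt{\frac{4631}{2}} = \frac{\sqrt{9262}}{2} \approx 48.12$)
$h{\left(X{\left(\left(-1\right) 1 \right)},-19 \right)} + k = -34 + \frac{\sqrt{9262}}{2}$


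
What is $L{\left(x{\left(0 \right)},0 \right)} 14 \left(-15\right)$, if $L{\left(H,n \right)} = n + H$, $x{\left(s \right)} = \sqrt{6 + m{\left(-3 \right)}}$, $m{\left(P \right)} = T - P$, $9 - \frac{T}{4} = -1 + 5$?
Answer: $- 210 \sqrt{29} \approx -1130.9$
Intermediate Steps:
$T = 20$ ($T = 36 - 4 \left(-1 + 5\right) = 36 - 16 = 20$)
$m{\left(P \right)} = 20 - P$
$x{\left(s \right)} = \sqrt{29}$ ($x{\left(s \right)} = \sqrt{6 + \left(20 - -3\right)} = \sqrt{6 + \left(20 + 3\right)} = \sqrt{6 + 23} = \sqrt{29}$)
$L{\left(H,n \right)} = H + n$
$L{\left(x{\left(0 \right)},0 \right)} 14 \left(-15\right) = \left(\sqrt{29} + 0\right) 14 \left(-15\right) = \sqrt{29} \cdot 14 \left(-15\right) = 14 \sqrt{29} \left(-15\right) = - 210 \sqrt{29}$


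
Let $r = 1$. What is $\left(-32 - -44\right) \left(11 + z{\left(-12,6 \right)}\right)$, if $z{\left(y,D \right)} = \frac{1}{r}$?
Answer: $144$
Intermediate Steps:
$z{\left(y,D \right)} = 1$ ($z{\left(y,D \right)} = 1^{-1} = 1$)
$\left(-32 - -44\right) \left(11 + z{\left(-12,6 \right)}\right) = \left(-32 - -44\right) \left(11 + 1\right) = \left(-32 + 44\right) 12 = 12 \cdot 12 = 144$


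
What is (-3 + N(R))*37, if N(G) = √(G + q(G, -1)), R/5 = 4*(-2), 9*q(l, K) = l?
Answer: -111 + 740*I/3 ≈ -111.0 + 246.67*I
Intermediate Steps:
q(l, K) = l/9
R = -40 (R = 5*(4*(-2)) = 5*(-8) = -40)
N(G) = √10*√G/3 (N(G) = √(G + G/9) = √(10*G/9) = √10*√G/3)
(-3 + N(R))*37 = (-3 + √10*√(-40)/3)*37 = (-3 + √10*(2*I*√10)/3)*37 = (-3 + 20*I/3)*37 = -111 + 740*I/3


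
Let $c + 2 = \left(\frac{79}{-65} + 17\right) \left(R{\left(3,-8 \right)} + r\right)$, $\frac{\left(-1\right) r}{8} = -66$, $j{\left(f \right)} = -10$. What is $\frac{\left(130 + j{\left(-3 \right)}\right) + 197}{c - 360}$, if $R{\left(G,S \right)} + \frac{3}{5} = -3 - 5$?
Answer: $\frac{103025}{2546872} \approx 0.040452$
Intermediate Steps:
$r = 528$ ($r = \left(-8\right) \left(-66\right) = 528$)
$R{\left(G,S \right)} = - \frac{43}{5}$ ($R{\left(G,S \right)} = - \frac{3}{5} - 8 = - \frac{43}{5}$)
$c = \frac{2663872}{325}$ ($c = -2 + \left(\frac{79}{-65} + 17\right) \left(- \frac{43}{5} + 528\right) = -2 + \left(79 \left(- \frac{1}{65}\right) + 17\right) \frac{2597}{5} = -2 + \left(- \frac{79}{65} + 17\right) \frac{2597}{5} = -2 + \frac{1026}{65} \cdot \frac{2597}{5} = -2 + \frac{2664522}{325} = \frac{2663872}{325} \approx 8196.5$)
$\frac{\left(130 + j{\left(-3 \right)}\right) + 197}{c - 360} = \frac{\left(130 - 10\right) + 197}{\frac{2663872}{325} - 360} = \frac{120 + 197}{\frac{2546872}{325}} = 317 \cdot \frac{325}{2546872} = \frac{103025}{2546872}$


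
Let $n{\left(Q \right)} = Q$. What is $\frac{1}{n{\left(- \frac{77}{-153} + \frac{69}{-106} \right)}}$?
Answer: $- \frac{16218}{2395} \approx -6.7716$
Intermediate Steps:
$\frac{1}{n{\left(- \frac{77}{-153} + \frac{69}{-106} \right)}} = \frac{1}{- \frac{77}{-153} + \frac{69}{-106}} = \frac{1}{\left(-77\right) \left(- \frac{1}{153}\right) + 69 \left(- \frac{1}{106}\right)} = \frac{1}{\frac{77}{153} - \frac{69}{106}} = \frac{1}{- \frac{2395}{16218}} = - \frac{16218}{2395}$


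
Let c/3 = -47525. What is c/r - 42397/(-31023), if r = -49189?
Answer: 6508570258/1525990347 ≈ 4.2651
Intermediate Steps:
c = -142575 (c = 3*(-47525) = -142575)
c/r - 42397/(-31023) = -142575/(-49189) - 42397/(-31023) = -142575*(-1/49189) - 42397*(-1/31023) = 142575/49189 + 42397/31023 = 6508570258/1525990347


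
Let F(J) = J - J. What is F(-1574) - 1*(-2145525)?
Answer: 2145525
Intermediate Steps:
F(J) = 0
F(-1574) - 1*(-2145525) = 0 - 1*(-2145525) = 0 + 2145525 = 2145525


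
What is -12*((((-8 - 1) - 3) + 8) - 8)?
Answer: 144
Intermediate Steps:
-12*((((-8 - 1) - 3) + 8) - 8) = -12*(((-9 - 3) + 8) - 8) = -12*((-12 + 8) - 8) = -12*(-4 - 8) = -12*(-12) = 144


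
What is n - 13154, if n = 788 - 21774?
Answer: -34140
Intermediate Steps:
n = -20986
n - 13154 = -20986 - 13154 = -34140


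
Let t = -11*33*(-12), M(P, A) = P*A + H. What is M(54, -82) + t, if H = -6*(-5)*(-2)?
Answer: -132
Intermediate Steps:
H = -60 (H = 30*(-2) = -60)
M(P, A) = -60 + A*P (M(P, A) = P*A - 60 = A*P - 60 = -60 + A*P)
t = 4356 (t = -363*(-12) = 4356)
M(54, -82) + t = (-60 - 82*54) + 4356 = (-60 - 4428) + 4356 = -4488 + 4356 = -132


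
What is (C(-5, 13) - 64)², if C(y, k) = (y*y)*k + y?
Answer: 65536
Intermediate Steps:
C(y, k) = y + k*y² (C(y, k) = y²*k + y = k*y² + y = y + k*y²)
(C(-5, 13) - 64)² = (-5*(1 + 13*(-5)) - 64)² = (-5*(1 - 65) - 64)² = (-5*(-64) - 64)² = (320 - 64)² = 256² = 65536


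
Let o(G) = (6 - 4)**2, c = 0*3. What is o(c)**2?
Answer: 16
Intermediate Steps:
c = 0
o(G) = 4 (o(G) = 2**2 = 4)
o(c)**2 = 4**2 = 16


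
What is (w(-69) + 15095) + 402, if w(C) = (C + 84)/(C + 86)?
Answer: 263464/17 ≈ 15498.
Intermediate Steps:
w(C) = (84 + C)/(86 + C)
(w(-69) + 15095) + 402 = ((84 - 69)/(86 - 69) + 15095) + 402 = (15/17 + 15095) + 402 = 256630/17 + 402 = 263464/17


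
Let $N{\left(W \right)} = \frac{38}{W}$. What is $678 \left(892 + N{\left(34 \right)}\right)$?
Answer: $\frac{10294074}{17} \approx 6.0553 \cdot 10^{5}$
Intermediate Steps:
$678 \left(892 + N{\left(34 \right)}\right) = 678 \left(892 + \frac{38}{34}\right) = 678 \left(892 + 38 \cdot \frac{1}{34}\right) = 678 \left(892 + \frac{19}{17}\right) = 678 \cdot \frac{15183}{17} = \frac{10294074}{17}$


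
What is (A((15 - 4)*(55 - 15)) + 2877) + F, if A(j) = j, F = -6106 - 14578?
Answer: -17367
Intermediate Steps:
F = -20684
(A((15 - 4)*(55 - 15)) + 2877) + F = ((15 - 4)*(55 - 15) + 2877) - 20684 = (11*40 + 2877) - 20684 = (440 + 2877) - 20684 = 3317 - 20684 = -17367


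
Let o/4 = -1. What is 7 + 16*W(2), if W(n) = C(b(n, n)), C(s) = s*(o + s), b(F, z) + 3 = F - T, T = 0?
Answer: 87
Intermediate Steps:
o = -4 (o = 4*(-1) = -4)
b(F, z) = -3 + F (b(F, z) = -3 + (F - 1*0) = -3 + (F + 0) = -3 + F)
C(s) = s*(-4 + s)
W(n) = (-7 + n)*(-3 + n) (W(n) = (-3 + n)*(-4 + (-3 + n)) = (-3 + n)*(-7 + n) = (-7 + n)*(-3 + n))
7 + 16*W(2) = 7 + 16*((-7 + 2)*(-3 + 2)) = 7 + 16*(-5*(-1)) = 7 + 16*5 = 7 + 80 = 87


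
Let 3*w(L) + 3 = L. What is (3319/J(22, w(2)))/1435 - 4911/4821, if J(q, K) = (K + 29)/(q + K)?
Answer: 28932795/39663974 ≈ 0.72945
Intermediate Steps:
w(L) = -1 + L/3
J(q, K) = (29 + K)/(K + q)
(3319/J(22, w(2)))/1435 - 4911/4821 = (3319/(((29 + (-1 + (1/3)*2))/((-1 + (1/3)*2) + 22))))/1435 - 4911/4821 = (3319/(((29 + (-1 + 2/3))/((-1 + 2/3) + 22))))*(1/1435) - 4911*1/4821 = (3319/(((29 - 1/3)/(-1/3 + 22))))*(1/1435) - 1637/1607 = (3319/(((86/3)/(65/3))))*(1/1435) - 1637/1607 = (3319/(((3/65)*(86/3))))*(1/1435) - 1637/1607 = (3319/(86/65))*(1/1435) - 1637/1607 = (3319*(65/86))*(1/1435) - 1637/1607 = (215735/86)*(1/1435) - 1637/1607 = 43147/24682 - 1637/1607 = 28932795/39663974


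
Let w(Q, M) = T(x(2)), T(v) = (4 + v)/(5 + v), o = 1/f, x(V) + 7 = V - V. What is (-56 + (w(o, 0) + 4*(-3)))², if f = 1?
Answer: 17689/4 ≈ 4422.3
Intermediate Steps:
x(V) = -7 (x(V) = -7 + (V - V) = -7 + 0 = -7)
o = 1 (o = 1/1 = 1)
T(v) = (4 + v)/(5 + v)
w(Q, M) = 3/2 (w(Q, M) = (4 - 7)/(5 - 7) = -3/(-2) = -½*(-3) = 3/2)
(-56 + (w(o, 0) + 4*(-3)))² = (-56 + (3/2 + 4*(-3)))² = (-56 + (3/2 - 12))² = (-56 - 21/2)² = (-133/2)² = 17689/4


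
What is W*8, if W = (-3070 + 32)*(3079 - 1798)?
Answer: -31133424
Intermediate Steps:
W = -3891678 (W = -3038*1281 = -3891678)
W*8 = -3891678*8 = -31133424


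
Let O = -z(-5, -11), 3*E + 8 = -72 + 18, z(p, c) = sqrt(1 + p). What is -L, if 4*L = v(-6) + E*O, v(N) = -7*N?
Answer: -21/2 - 31*I/3 ≈ -10.5 - 10.333*I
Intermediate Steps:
E = -62/3 (E = -8/3 + (-72 + 18)/3 = -8/3 + (1/3)*(-54) = -8/3 - 18 = -62/3 ≈ -20.667)
O = -2*I (O = -sqrt(1 - 5) = -sqrt(-4) = -2*I ≈ -2.0*I)
L = 21/2 + 31*I/3 (L = (-7*(-6) - (-124)*I/3)/4 = (42 + 124*I/3)/4 = 21/2 + 31*I/3 ≈ 10.5 + 10.333*I)
-L = -(21/2 + 31*I/3) = -21/2 - 31*I/3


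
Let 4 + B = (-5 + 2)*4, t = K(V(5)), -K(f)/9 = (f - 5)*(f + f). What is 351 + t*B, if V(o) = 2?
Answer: -1377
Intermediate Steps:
K(f) = -18*f*(-5 + f) (K(f) = -9*(f - 5)*(f + f) = -9*(-5 + f)*2*f = -18*f*(-5 + f))
t = 108 (t = 18*2*(5 - 1*2) = 18*2*(5 - 2) = 18*2*3 = 108)
B = -16 (B = -4 + (-5 + 2)*4 = -4 - 3*4 = -4 - 12 = -16)
351 + t*B = 351 + 108*(-16) = 351 - 1728 = -1377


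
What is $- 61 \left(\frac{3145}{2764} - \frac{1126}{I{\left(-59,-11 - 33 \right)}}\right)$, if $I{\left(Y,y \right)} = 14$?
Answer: $\frac{93581137}{19348} \approx 4836.7$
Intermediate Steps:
$- 61 \left(\frac{3145}{2764} - \frac{1126}{I{\left(-59,-11 - 33 \right)}}\right) = - 61 \left(\frac{3145}{2764} - \frac{1126}{14}\right) = - 61 \left(3145 \cdot \frac{1}{2764} - \frac{563}{7}\right) = - 61 \left(\frac{3145}{2764} - \frac{563}{7}\right) = \left(-61\right) \left(- \frac{1534117}{19348}\right) = \frac{93581137}{19348}$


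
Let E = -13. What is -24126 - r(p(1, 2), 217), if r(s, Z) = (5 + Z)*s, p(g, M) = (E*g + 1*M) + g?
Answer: -21906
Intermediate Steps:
p(g, M) = M - 12*g (p(g, M) = (-13*g + 1*M) + g = (-13*g + M) + g = (M - 13*g) + g = M - 12*g)
r(s, Z) = s*(5 + Z)
-24126 - r(p(1, 2), 217) = -24126 - (2 - 12*1)*(5 + 217) = -24126 - (2 - 12)*222 = -24126 - (-10)*222 = -24126 - 1*(-2220) = -24126 + 2220 = -21906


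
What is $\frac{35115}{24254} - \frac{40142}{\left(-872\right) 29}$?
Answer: $\frac{465398047}{153333788} \approx 3.0352$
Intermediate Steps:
$\frac{35115}{24254} - \frac{40142}{\left(-872\right) 29} = 35115 \cdot \frac{1}{24254} - \frac{40142}{-25288} = \frac{35115}{24254} - - \frac{20071}{12644} = \frac{35115}{24254} + \frac{20071}{12644} = \frac{465398047}{153333788}$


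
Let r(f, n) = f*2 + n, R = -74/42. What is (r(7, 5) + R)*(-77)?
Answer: -3982/3 ≈ -1327.3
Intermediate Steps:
R = -37/21 (R = -74*1/42 = -37/21 ≈ -1.7619)
r(f, n) = n + 2*f (r(f, n) = 2*f + n = n + 2*f)
(r(7, 5) + R)*(-77) = ((5 + 2*7) - 37/21)*(-77) = ((5 + 14) - 37/21)*(-77) = (19 - 37/21)*(-77) = (362/21)*(-77) = -3982/3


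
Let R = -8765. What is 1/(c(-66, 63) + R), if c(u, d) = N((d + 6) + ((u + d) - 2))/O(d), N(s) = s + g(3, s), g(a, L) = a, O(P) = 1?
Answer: -1/8698 ≈ -0.00011497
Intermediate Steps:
N(s) = 3 + s (N(s) = s + 3 = 3 + s)
c(u, d) = 7 + u + 2*d (c(u, d) = (3 + ((d + 6) + ((u + d) - 2)))/1 = (3 + ((6 + d) + ((d + u) - 2)))*1 = (3 + ((6 + d) + (-2 + d + u)))*1 = (3 + (4 + u + 2*d))*1 = (7 + u + 2*d)*1 = 7 + u + 2*d)
1/(c(-66, 63) + R) = 1/((7 - 66 + 2*63) - 8765) = 1/((7 - 66 + 126) - 8765) = 1/(67 - 8765) = 1/(-8698) = -1/8698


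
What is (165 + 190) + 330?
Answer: 685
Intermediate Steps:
(165 + 190) + 330 = 355 + 330 = 685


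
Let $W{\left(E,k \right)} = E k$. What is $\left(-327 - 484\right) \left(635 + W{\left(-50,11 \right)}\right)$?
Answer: $-68935$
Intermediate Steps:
$\left(-327 - 484\right) \left(635 + W{\left(-50,11 \right)}\right) = \left(-327 - 484\right) \left(635 - 550\right) = - 811 \left(635 - 550\right) = \left(-811\right) 85 = -68935$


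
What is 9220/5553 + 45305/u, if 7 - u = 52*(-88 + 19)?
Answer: 56944913/3992607 ≈ 14.263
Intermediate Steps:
u = 3595 (u = 7 - 52*(-88 + 19) = 7 - 52*(-69) = 7 - 1*(-3588) = 7 + 3588 = 3595)
9220/5553 + 45305/u = 9220/5553 + 45305/3595 = 9220*(1/5553) + 45305*(1/3595) = 9220/5553 + 9061/719 = 56944913/3992607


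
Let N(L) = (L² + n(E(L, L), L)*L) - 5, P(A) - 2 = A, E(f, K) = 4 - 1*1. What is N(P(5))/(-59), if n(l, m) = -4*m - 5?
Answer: 187/59 ≈ 3.1695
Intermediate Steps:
E(f, K) = 3 (E(f, K) = 4 - 1 = 3)
P(A) = 2 + A
n(l, m) = -5 - 4*m
N(L) = -5 + L² + L*(-5 - 4*L) (N(L) = (L² + (-5 - 4*L)*L) - 5 = (L² + L*(-5 - 4*L)) - 5 = -5 + L² + L*(-5 - 4*L))
N(P(5))/(-59) = (-5 + (2 + 5)² - (2 + 5)*(5 + 4*(2 + 5)))/(-59) = (-5 + 7² - 1*7*(5 + 4*7))*(-1/59) = (-5 + 49 - 1*7*(5 + 28))*(-1/59) = (-5 + 49 - 1*7*33)*(-1/59) = (-5 + 49 - 231)*(-1/59) = -187*(-1/59) = 187/59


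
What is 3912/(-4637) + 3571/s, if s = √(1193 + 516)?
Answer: -3912/4637 + 3571*√1709/1709 ≈ 85.537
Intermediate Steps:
s = √1709 ≈ 41.340
3912/(-4637) + 3571/s = 3912/(-4637) + 3571/(√1709) = 3912*(-1/4637) + 3571*(√1709/1709) = -3912/4637 + 3571*√1709/1709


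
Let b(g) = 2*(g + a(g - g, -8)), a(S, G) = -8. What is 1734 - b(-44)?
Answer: 1838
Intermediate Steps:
b(g) = -16 + 2*g (b(g) = 2*(g - 8) = 2*(-8 + g) = -16 + 2*g)
1734 - b(-44) = 1734 - (-16 + 2*(-44)) = 1734 - (-16 - 88) = 1734 - 1*(-104) = 1734 + 104 = 1838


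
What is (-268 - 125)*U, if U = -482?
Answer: 189426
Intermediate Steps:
(-268 - 125)*U = (-268 - 125)*(-482) = -393*(-482) = 189426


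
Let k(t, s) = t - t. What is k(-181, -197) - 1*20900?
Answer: -20900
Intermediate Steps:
k(t, s) = 0
k(-181, -197) - 1*20900 = 0 - 1*20900 = 0 - 20900 = -20900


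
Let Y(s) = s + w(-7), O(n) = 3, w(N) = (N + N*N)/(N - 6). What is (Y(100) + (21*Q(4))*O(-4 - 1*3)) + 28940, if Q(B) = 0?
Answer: 377478/13 ≈ 29037.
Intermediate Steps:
w(N) = (N + N²)/(-6 + N)
Y(s) = -42/13 + s (Y(s) = s - 7*(1 - 7)/(-6 - 7) = s - 7*(-6)/(-13) = s - 7*(-1/13)*(-6) = s - 42/13 = -42/13 + s)
(Y(100) + (21*Q(4))*O(-4 - 1*3)) + 28940 = ((-42/13 + 100) + (21*0)*3) + 28940 = (1258/13 + 0*3) + 28940 = (1258/13 + 0) + 28940 = 1258/13 + 28940 = 377478/13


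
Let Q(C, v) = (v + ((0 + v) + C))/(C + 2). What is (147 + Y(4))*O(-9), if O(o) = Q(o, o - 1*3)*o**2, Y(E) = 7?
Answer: 58806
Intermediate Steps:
Q(C, v) = (C + 2*v)/(2 + C) (Q(C, v) = (v + (v + C))/(2 + C) = (v + (C + v))/(2 + C) = (C + 2*v)/(2 + C))
O(o) = o**2*(-6 + 3*o)/(2 + o) (O(o) = ((o + 2*(o - 1*3))/(2 + o))*o**2 = ((o + 2*(o - 3))/(2 + o))*o**2 = ((o + 2*(-3 + o))/(2 + o))*o**2 = ((o + (-6 + 2*o))/(2 + o))*o**2 = ((-6 + 3*o)/(2 + o))*o**2 = o**2*(-6 + 3*o)/(2 + o))
(147 + Y(4))*O(-9) = (147 + 7)*(3*(-9)**2*(-2 - 9)/(2 - 9)) = 154*(3*81*(-11)/(-7)) = 154*(3*81*(-1/7)*(-11)) = 154*(2673/7) = 58806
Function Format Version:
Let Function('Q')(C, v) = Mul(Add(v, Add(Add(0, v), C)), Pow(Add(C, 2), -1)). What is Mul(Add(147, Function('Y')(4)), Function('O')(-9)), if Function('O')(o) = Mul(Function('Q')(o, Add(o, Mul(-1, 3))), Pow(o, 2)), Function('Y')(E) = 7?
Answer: 58806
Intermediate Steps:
Function('Q')(C, v) = Mul(Pow(Add(2, C), -1), Add(C, Mul(2, v))) (Function('Q')(C, v) = Mul(Add(v, Add(v, C)), Pow(Add(2, C), -1)) = Mul(Add(v, Add(C, v)), Pow(Add(2, C), -1)) = Mul(Add(C, Mul(2, v)), Pow(Add(2, C), -1)) = Mul(Pow(Add(2, C), -1), Add(C, Mul(2, v))))
Function('O')(o) = Mul(Pow(o, 2), Pow(Add(2, o), -1), Add(-6, Mul(3, o))) (Function('O')(o) = Mul(Mul(Pow(Add(2, o), -1), Add(o, Mul(2, Add(o, Mul(-1, 3))))), Pow(o, 2)) = Mul(Mul(Pow(Add(2, o), -1), Add(o, Mul(2, Add(o, -3)))), Pow(o, 2)) = Mul(Mul(Pow(Add(2, o), -1), Add(o, Mul(2, Add(-3, o)))), Pow(o, 2)) = Mul(Mul(Pow(Add(2, o), -1), Add(o, Add(-6, Mul(2, o)))), Pow(o, 2)) = Mul(Mul(Pow(Add(2, o), -1), Add(-6, Mul(3, o))), Pow(o, 2)) = Mul(Pow(o, 2), Pow(Add(2, o), -1), Add(-6, Mul(3, o))))
Mul(Add(147, Function('Y')(4)), Function('O')(-9)) = Mul(Add(147, 7), Mul(3, Pow(-9, 2), Pow(Add(2, -9), -1), Add(-2, -9))) = Mul(154, Mul(3, 81, Pow(-7, -1), -11)) = Mul(154, Mul(3, 81, Rational(-1, 7), -11)) = Mul(154, Rational(2673, 7)) = 58806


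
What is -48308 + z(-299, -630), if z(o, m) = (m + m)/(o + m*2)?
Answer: -75310912/1559 ≈ -48307.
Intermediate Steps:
z(o, m) = 2*m/(o + 2*m) (z(o, m) = (2*m)/(o + 2*m) = 2*m/(o + 2*m))
-48308 + z(-299, -630) = -48308 + 2*(-630)/(-299 + 2*(-630)) = -48308 + 2*(-630)/(-299 - 1260) = -48308 + 2*(-630)/(-1559) = -48308 + 2*(-630)*(-1/1559) = -48308 + 1260/1559 = -75310912/1559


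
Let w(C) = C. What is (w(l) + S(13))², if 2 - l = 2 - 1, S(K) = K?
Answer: 196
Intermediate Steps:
l = 1 (l = 2 - (2 - 1) = 2 - 1*1 = 2 - 1 = 1)
(w(l) + S(13))² = (1 + 13)² = 14² = 196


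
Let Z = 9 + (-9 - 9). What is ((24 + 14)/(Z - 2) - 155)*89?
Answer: -155127/11 ≈ -14102.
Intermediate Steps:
Z = -9 (Z = 9 - 18 = -9)
((24 + 14)/(Z - 2) - 155)*89 = ((24 + 14)/(-9 - 2) - 155)*89 = (38/(-11) - 155)*89 = (38*(-1/11) - 155)*89 = (-38/11 - 155)*89 = -1743/11*89 = -155127/11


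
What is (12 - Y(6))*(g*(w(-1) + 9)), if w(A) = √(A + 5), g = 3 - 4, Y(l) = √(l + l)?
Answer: -132 + 22*√3 ≈ -93.895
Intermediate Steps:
Y(l) = √2*√l (Y(l) = √(2*l) = √2*√l)
g = -1
w(A) = √(5 + A)
(12 - Y(6))*(g*(w(-1) + 9)) = (12 - √2*√6)*(-(√(5 - 1) + 9)) = (12 - 2*√3)*(-(√4 + 9)) = (12 - 2*√3)*(-(2 + 9)) = (12 - 2*√3)*(-1*11) = (12 - 2*√3)*(-11) = -132 + 22*√3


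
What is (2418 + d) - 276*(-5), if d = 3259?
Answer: 7057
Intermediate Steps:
(2418 + d) - 276*(-5) = (2418 + 3259) - 276*(-5) = 5677 + 1380 = 7057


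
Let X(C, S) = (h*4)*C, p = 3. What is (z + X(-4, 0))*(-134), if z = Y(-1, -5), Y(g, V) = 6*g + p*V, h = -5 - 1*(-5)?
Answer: 2814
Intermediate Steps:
h = 0 (h = -5 + 5 = 0)
X(C, S) = 0 (X(C, S) = (0*4)*C = 0*C = 0)
Y(g, V) = 3*V + 6*g (Y(g, V) = 6*g + 3*V = 3*V + 6*g)
z = -21 (z = 3*(-5) + 6*(-1) = -15 - 6 = -21)
(z + X(-4, 0))*(-134) = (-21 + 0)*(-134) = -21*(-134) = 2814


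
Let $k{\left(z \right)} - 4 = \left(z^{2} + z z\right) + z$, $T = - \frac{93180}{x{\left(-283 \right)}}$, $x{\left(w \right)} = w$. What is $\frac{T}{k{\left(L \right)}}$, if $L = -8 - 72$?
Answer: $\frac{23295}{900223} \approx 0.025877$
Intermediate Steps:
$T = \frac{93180}{283}$ ($T = - \frac{93180}{-283} = \left(-93180\right) \left(- \frac{1}{283}\right) = \frac{93180}{283} \approx 329.26$)
$L = -80$ ($L = -8 - 72 = -80$)
$k{\left(z \right)} = 4 + z + 2 z^{2}$ ($k{\left(z \right)} = 4 + \left(\left(z^{2} + z z\right) + z\right) = 4 + \left(\left(z^{2} + z^{2}\right) + z\right) = 4 + \left(2 z^{2} + z\right) = 4 + \left(z + 2 z^{2}\right) = 4 + z + 2 z^{2}$)
$\frac{T}{k{\left(L \right)}} = \frac{93180}{283 \left(4 - 80 + 2 \left(-80\right)^{2}\right)} = \frac{93180}{283 \left(4 - 80 + 2 \cdot 6400\right)} = \frac{93180}{283 \left(4 - 80 + 12800\right)} = \frac{93180}{283 \cdot 12724} = \frac{93180}{283} \cdot \frac{1}{12724} = \frac{23295}{900223}$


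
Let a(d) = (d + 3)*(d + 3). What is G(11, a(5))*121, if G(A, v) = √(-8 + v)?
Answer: 242*√14 ≈ 905.48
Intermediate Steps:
a(d) = (3 + d)² (a(d) = (3 + d)*(3 + d) = (3 + d)²)
G(11, a(5))*121 = √(-8 + (3 + 5)²)*121 = √(-8 + 8²)*121 = √(-8 + 64)*121 = √56*121 = (2*√14)*121 = 242*√14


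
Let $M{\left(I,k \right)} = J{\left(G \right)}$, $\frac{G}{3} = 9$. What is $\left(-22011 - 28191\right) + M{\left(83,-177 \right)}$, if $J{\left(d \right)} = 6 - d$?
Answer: $-50223$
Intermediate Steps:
$G = 27$ ($G = 3 \cdot 9 = 27$)
$M{\left(I,k \right)} = -21$ ($M{\left(I,k \right)} = 6 - 27 = -21$)
$\left(-22011 - 28191\right) + M{\left(83,-177 \right)} = \left(-22011 - 28191\right) - 21 = -50202 - 21 = -50223$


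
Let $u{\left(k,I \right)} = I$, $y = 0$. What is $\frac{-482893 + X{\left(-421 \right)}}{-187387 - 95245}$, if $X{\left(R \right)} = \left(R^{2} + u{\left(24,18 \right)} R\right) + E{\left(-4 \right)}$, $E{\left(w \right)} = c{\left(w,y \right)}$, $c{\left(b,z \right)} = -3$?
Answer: $\frac{313233}{282632} \approx 1.1083$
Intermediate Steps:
$E{\left(w \right)} = -3$
$X{\left(R \right)} = -3 + R^{2} + 18 R$ ($X{\left(R \right)} = \left(R^{2} + 18 R\right) - 3 = -3 + R^{2} + 18 R$)
$\frac{-482893 + X{\left(-421 \right)}}{-187387 - 95245} = \frac{-482893 + \left(-3 + \left(-421\right)^{2} + 18 \left(-421\right)\right)}{-187387 - 95245} = \frac{-482893 - -169660}{-282632} = \left(-482893 + 169660\right) \left(- \frac{1}{282632}\right) = \left(-313233\right) \left(- \frac{1}{282632}\right) = \frac{313233}{282632}$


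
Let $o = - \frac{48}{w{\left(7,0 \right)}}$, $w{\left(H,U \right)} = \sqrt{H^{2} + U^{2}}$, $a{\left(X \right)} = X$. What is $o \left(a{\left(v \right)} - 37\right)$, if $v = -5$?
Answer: $288$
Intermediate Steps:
$o = - \frac{48}{7}$ ($o = - \frac{48}{\sqrt{7^{2} + 0^{2}}} = - \frac{48}{\sqrt{49 + 0}} = - \frac{48}{\sqrt{49}} = - \frac{48}{7} \approx -6.8571$)
$o \left(a{\left(v \right)} - 37\right) = - \frac{48 \left(-5 - 37\right)}{7} = \left(- \frac{48}{7}\right) \left(-42\right) = 288$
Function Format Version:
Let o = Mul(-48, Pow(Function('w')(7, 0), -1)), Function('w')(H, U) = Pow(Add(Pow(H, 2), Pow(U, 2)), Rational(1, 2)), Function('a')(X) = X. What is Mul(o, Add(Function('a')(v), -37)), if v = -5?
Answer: 288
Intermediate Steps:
o = Rational(-48, 7) (o = Mul(-48, Pow(Pow(Add(Pow(7, 2), Pow(0, 2)), Rational(1, 2)), -1)) = Mul(-48, Pow(Pow(Add(49, 0), Rational(1, 2)), -1)) = Mul(-48, Pow(Pow(49, Rational(1, 2)), -1)) = Mul(-48, Pow(7, -1)) = Mul(-48, Rational(1, 7)) = Rational(-48, 7) ≈ -6.8571)
Mul(o, Add(Function('a')(v), -37)) = Mul(Rational(-48, 7), Add(-5, -37)) = Mul(Rational(-48, 7), -42) = 288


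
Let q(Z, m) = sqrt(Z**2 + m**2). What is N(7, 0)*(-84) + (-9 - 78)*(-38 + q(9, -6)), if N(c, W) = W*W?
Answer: 3306 - 261*sqrt(13) ≈ 2365.0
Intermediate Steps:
N(c, W) = W**2
N(7, 0)*(-84) + (-9 - 78)*(-38 + q(9, -6)) = 0**2*(-84) + (-9 - 78)*(-38 + sqrt(9**2 + (-6)**2)) = 0*(-84) - 87*(-38 + sqrt(81 + 36)) = 0 - 87*(-38 + sqrt(117)) = 0 - 87*(-38 + 3*sqrt(13)) = 0 + (3306 - 261*sqrt(13)) = 3306 - 261*sqrt(13)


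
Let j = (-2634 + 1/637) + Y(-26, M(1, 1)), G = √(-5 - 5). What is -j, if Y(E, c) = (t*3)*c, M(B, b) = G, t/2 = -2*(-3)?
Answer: 1677857/637 - 36*I*√10 ≈ 2634.0 - 113.84*I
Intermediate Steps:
t = 12 (t = 2*(-2*(-3)) = 2*6 = 12)
G = I*√10 (G = √(-10) = I*√10 ≈ 3.1623*I)
M(B, b) = I*√10
Y(E, c) = 36*c (Y(E, c) = (12*3)*c = 36*c)
j = -1677857/637 + 36*I*√10 (j = (-2634 + 1/637) + 36*(I*√10) = (-2634 + 1/637) + 36*I*√10 = -1677857/637 + 36*I*√10 ≈ -2634.0 + 113.84*I)
-j = -(-1677857/637 + 36*I*√10) = 1677857/637 - 36*I*√10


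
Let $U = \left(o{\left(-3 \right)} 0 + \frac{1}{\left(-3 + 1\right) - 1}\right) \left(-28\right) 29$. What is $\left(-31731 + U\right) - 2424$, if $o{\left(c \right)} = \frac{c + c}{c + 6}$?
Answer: $- \frac{101653}{3} \approx -33884.0$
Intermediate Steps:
$o{\left(c \right)} = \frac{2 c}{6 + c}$
$U = \frac{812}{3}$ ($U = \left(2 \left(-3\right) \frac{1}{6 - 3} \cdot 0 + \frac{1}{\left(-3 + 1\right) - 1}\right) \left(-28\right) 29 = \left(2 \left(-3\right) \frac{1}{3} \cdot 0 + \frac{1}{-2 - 1}\right) \left(-28\right) 29 = \left(2 \left(-3\right) \frac{1}{3} \cdot 0 + \frac{1}{-3}\right) \left(-28\right) 29 = \left(\left(-2\right) 0 - \frac{1}{3}\right) \left(-28\right) 29 = \left(0 - \frac{1}{3}\right) \left(-28\right) 29 = \left(- \frac{1}{3}\right) \left(-28\right) 29 = \frac{28}{3} \cdot 29 = \frac{812}{3} \approx 270.67$)
$\left(-31731 + U\right) - 2424 = \left(-31731 + \frac{812}{3}\right) - 2424 = - \frac{94381}{3} - 2424 = - \frac{101653}{3}$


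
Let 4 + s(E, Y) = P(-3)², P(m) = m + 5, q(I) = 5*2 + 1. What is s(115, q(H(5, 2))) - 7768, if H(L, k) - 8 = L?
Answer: -7768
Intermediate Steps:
H(L, k) = 8 + L
q(I) = 11 (q(I) = 10 + 1 = 11)
P(m) = 5 + m
s(E, Y) = 0 (s(E, Y) = -4 + (5 - 3)² = -4 + 2² = -4 + 4 = 0)
s(115, q(H(5, 2))) - 7768 = 0 - 7768 = -7768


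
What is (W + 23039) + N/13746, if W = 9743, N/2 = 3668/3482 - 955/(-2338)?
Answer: 917117690264735/27976257834 ≈ 32782.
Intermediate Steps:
N = 5950547/2035229 (N = 2*(3668/3482 - 955/(-2338)) = 2*(3668*(1/3482) - 955*(-1/2338)) = 2*(1834/1741 + 955/2338) = 2*(5950547/4070458) = 5950547/2035229 ≈ 2.9238)
(W + 23039) + N/13746 = (9743 + 23039) + (5950547/2035229)/13746 = 32782 + (5950547/2035229)*(1/13746) = 32782 + 5950547/27976257834 = 917117690264735/27976257834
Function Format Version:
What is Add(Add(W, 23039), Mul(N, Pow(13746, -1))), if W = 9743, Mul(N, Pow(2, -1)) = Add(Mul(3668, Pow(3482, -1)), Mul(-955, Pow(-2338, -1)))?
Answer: Rational(917117690264735, 27976257834) ≈ 32782.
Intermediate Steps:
N = Rational(5950547, 2035229) (N = Mul(2, Add(Mul(3668, Pow(3482, -1)), Mul(-955, Pow(-2338, -1)))) = Mul(2, Add(Mul(3668, Rational(1, 3482)), Mul(-955, Rational(-1, 2338)))) = Mul(2, Add(Rational(1834, 1741), Rational(955, 2338))) = Mul(2, Rational(5950547, 4070458)) = Rational(5950547, 2035229) ≈ 2.9238)
Add(Add(W, 23039), Mul(N, Pow(13746, -1))) = Add(Add(9743, 23039), Mul(Rational(5950547, 2035229), Pow(13746, -1))) = Add(32782, Mul(Rational(5950547, 2035229), Rational(1, 13746))) = Add(32782, Rational(5950547, 27976257834)) = Rational(917117690264735, 27976257834)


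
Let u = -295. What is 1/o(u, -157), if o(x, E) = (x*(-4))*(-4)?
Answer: -1/4720 ≈ -0.00021186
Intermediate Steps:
o(x, E) = 16*x (o(x, E) = -4*x*(-4) = 16*x)
1/o(u, -157) = 1/(16*(-295)) = 1/(-4720) = -1/4720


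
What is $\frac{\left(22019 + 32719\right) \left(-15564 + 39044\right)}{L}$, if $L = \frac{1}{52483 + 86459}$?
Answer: $178574960962080$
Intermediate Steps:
$L = \frac{1}{138942} \approx 7.1972 \cdot 10^{-6}$
$\frac{\left(22019 + 32719\right) \left(-15564 + 39044\right)}{L} = \left(22019 + 32719\right) \left(-15564 + 39044\right) \frac{1}{\frac{1}{138942}} = 54738 \cdot 23480 \cdot 138942 = 1285248240 \cdot 138942 = 178574960962080$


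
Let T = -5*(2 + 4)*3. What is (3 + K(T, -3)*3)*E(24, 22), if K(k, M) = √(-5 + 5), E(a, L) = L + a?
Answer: 138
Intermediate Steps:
T = -90 (T = -5*6*3 = -30*3 = -90)
K(k, M) = 0 (K(k, M) = √0 = 0)
(3 + K(T, -3)*3)*E(24, 22) = (3 + 0*3)*(22 + 24) = (3 + 0)*46 = 3*46 = 138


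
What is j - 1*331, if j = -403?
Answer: -734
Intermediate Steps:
j - 1*331 = -403 - 1*331 = -403 - 331 = -734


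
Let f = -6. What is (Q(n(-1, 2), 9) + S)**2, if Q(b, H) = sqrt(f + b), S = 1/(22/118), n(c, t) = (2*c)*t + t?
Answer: 2513/121 + 236*I*sqrt(2)/11 ≈ 20.769 + 30.341*I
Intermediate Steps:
n(c, t) = t + 2*c*t (n(c, t) = 2*c*t + t = t + 2*c*t)
S = 59/11 (S = 1/(22*(1/118)) = 1/(11/59) = 59/11 ≈ 5.3636)
Q(b, H) = sqrt(-6 + b)
(Q(n(-1, 2), 9) + S)**2 = (sqrt(-6 + 2*(1 + 2*(-1))) + 59/11)**2 = (sqrt(-6 + 2*(1 - 2)) + 59/11)**2 = (sqrt(-6 + 2*(-1)) + 59/11)**2 = (sqrt(-6 - 2) + 59/11)**2 = (sqrt(-8) + 59/11)**2 = (2*I*sqrt(2) + 59/11)**2 = (59/11 + 2*I*sqrt(2))**2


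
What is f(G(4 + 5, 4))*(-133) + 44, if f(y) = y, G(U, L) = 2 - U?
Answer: 975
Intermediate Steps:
f(G(4 + 5, 4))*(-133) + 44 = (2 - (4 + 5))*(-133) + 44 = (2 - 1*9)*(-133) + 44 = (2 - 9)*(-133) + 44 = -7*(-133) + 44 = 931 + 44 = 975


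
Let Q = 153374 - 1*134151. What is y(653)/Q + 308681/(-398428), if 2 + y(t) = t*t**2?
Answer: 110934380567237/7658981444 ≈ 14484.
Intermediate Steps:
y(t) = -2 + t**3 (y(t) = -2 + t*t**2 = -2 + t**3)
Q = 19223 (Q = 153374 - 134151 = 19223)
y(653)/Q + 308681/(-398428) = (-2 + 653**3)/19223 + 308681/(-398428) = (-2 + 278445077)*(1/19223) + 308681*(-1/398428) = 278445075*(1/19223) - 308681/398428 = 278445075/19223 - 308681/398428 = 110934380567237/7658981444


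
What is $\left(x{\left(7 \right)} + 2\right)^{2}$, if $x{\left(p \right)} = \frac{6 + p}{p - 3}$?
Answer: $\frac{441}{16} \approx 27.563$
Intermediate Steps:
$x{\left(p \right)} = \frac{6 + p}{-3 + p}$
$\left(x{\left(7 \right)} + 2\right)^{2} = \left(\frac{6 + 7}{-3 + 7} + 2\right)^{2} = \left(\frac{1}{4} \cdot 13 + 2\right)^{2} = \left(\frac{13}{4} + 2\right)^{2} = \left(\frac{21}{4}\right)^{2} = \frac{441}{16}$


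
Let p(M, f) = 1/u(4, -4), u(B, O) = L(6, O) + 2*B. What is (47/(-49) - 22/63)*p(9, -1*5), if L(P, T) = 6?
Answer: -577/6174 ≈ -0.093456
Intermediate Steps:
u(B, O) = 6 + 2*B
p(M, f) = 1/14 (p(M, f) = 1/(6 + 2*4) = 1/(6 + 8) = 1/14)
(47/(-49) - 22/63)*p(9, -1*5) = (47/(-49) - 22/63)*(1/14) = (47*(-1/49) - 22*1/63)*(1/14) = (-47/49 - 22/63)*(1/14) = -577/441*1/14 = -577/6174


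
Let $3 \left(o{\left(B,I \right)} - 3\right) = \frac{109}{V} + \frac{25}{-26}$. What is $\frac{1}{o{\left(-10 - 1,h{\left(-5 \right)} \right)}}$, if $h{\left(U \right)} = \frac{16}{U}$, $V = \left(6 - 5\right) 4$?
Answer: $\frac{156}{1835} \approx 0.085014$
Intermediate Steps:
$V = 4$ ($V = 1 \cdot 4 = 4$)
$o{\left(B,I \right)} = \frac{1835}{156}$ ($o{\left(B,I \right)} = 3 + \frac{\frac{109}{4} + \frac{25}{-26}}{3} = 3 + \frac{109 \cdot \frac{1}{4} + 25 \left(- \frac{1}{26}\right)}{3} = 3 + \frac{\frac{109}{4} - \frac{25}{26}}{3} = 3 + \frac{1}{3} \cdot \frac{1367}{52} = 3 + \frac{1367}{156} = \frac{1835}{156}$)
$\frac{1}{o{\left(-10 - 1,h{\left(-5 \right)} \right)}} = \frac{1}{\frac{1835}{156}} = \frac{156}{1835}$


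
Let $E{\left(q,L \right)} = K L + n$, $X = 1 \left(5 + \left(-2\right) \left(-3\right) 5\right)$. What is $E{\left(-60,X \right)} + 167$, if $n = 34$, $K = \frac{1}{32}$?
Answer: $\frac{6467}{32} \approx 202.09$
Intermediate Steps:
$K = \frac{1}{32} \approx 0.03125$
$X = 35$ ($X = 1 \left(5 + 6 \cdot 5\right) = 1 \left(5 + 30\right) = 1 \cdot 35 = 35$)
$E{\left(q,L \right)} = 34 + \frac{L}{32}$ ($E{\left(q,L \right)} = \frac{L}{32} + 34 = 34 + \frac{L}{32}$)
$E{\left(-60,X \right)} + 167 = \left(34 + \frac{1}{32} \cdot 35\right) + 167 = \left(34 + \frac{35}{32}\right) + 167 = \frac{1123}{32} + 167 = \frac{6467}{32}$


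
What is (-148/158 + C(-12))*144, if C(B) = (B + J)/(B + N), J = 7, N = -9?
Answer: -55632/553 ≈ -100.60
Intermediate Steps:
C(B) = (7 + B)/(-9 + B) (C(B) = (B + 7)/(B - 9) = (7 + B)/(-9 + B))
(-148/158 + C(-12))*144 = (-148/158 + (7 - 12)/(-9 - 12))*144 = (-148*1/158 - 5/(-21))*144 = (-74/79 - 1/21*(-5))*144 = (-74/79 + 5/21)*144 = -1159/1659*144 = -55632/553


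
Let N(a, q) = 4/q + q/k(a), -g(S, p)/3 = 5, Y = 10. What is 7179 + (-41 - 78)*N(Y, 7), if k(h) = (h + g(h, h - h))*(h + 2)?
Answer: 427493/60 ≈ 7124.9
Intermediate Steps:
g(S, p) = -15 (g(S, p) = -3*5 = -15)
k(h) = (-15 + h)*(2 + h) (k(h) = (h - 15)*(h + 2) = (-15 + h)*(2 + h))
N(a, q) = 4/q + q/(-30 + a**2 - 13*a)
7179 + (-41 - 78)*N(Y, 7) = 7179 + (-41 - 78)*((-120 + 7**2 - 52*10 + 4*10**2)/(7*(-30 + 10**2 - 13*10))) = 7179 - 17*(-120 + 49 - 520 + 4*100)/(-30 + 100 - 130) = 7179 - 17*(-120 + 49 - 520 + 400)/(-60) = 7179 - 17*(-1)*(-191)/60 = 7179 - 119*191/420 = 7179 - 3247/60 = 427493/60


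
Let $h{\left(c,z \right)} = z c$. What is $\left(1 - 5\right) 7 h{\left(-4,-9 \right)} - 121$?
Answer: $-1129$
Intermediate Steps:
$h{\left(c,z \right)} = c z$
$\left(1 - 5\right) 7 h{\left(-4,-9 \right)} - 121 = \left(1 - 5\right) 7 \left(\left(-4\right) \left(-9\right)\right) - 121 = \left(-4\right) 7 \cdot 36 - 121 = \left(-28\right) 36 - 121 = -1008 - 121 = -1129$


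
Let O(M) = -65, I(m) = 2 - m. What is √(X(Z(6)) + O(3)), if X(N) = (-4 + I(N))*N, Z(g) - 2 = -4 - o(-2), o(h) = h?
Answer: I*√65 ≈ 8.0623*I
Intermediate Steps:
Z(g) = 0 (Z(g) = 2 + (-4 - 1*(-2)) = 2 + (-4 + 2) = 2 - 2 = 0)
X(N) = N*(-2 - N) (X(N) = (-4 + (2 - N))*N = (-2 - N)*N = N*(-2 - N))
√(X(Z(6)) + O(3)) = √(-1*0*(2 + 0) - 65) = √(-1*0*2 - 65) = √(0 - 65) = √(-65) = I*√65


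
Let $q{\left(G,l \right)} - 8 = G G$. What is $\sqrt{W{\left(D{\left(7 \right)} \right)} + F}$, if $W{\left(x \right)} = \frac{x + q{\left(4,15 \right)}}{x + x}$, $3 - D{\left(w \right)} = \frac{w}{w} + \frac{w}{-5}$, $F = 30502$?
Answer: $\frac{9 \sqrt{435370}}{34} \approx 174.66$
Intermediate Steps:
$D{\left(w \right)} = 2 + \frac{w}{5}$ ($D{\left(w \right)} = 3 - \left(\frac{w}{w} + \frac{w}{-5}\right) = 3 - \left(1 + w \left(- \frac{1}{5}\right)\right) = 3 - \left(1 - \frac{w}{5}\right) = 3 + \left(-1 + \frac{w}{5}\right) = 2 + \frac{w}{5}$)
$q{\left(G,l \right)} = 8 + G^{2}$ ($q{\left(G,l \right)} = 8 + G G = 8 + G^{2}$)
$W{\left(x \right)} = \frac{24 + x}{2 x}$ ($W{\left(x \right)} = \frac{x + \left(8 + 4^{2}\right)}{x + x} = \frac{x + \left(8 + 16\right)}{2 x} = \left(x + 24\right) \frac{1}{2 x} = \left(24 + x\right) \frac{1}{2 x} = \frac{24 + x}{2 x}$)
$\sqrt{W{\left(D{\left(7 \right)} \right)} + F} = \sqrt{\frac{24 + \left(2 + \frac{1}{5} \cdot 7\right)}{2 \left(2 + \frac{1}{5} \cdot 7\right)} + 30502} = \sqrt{\frac{24 + \left(2 + \frac{7}{5}\right)}{2 \left(2 + \frac{7}{5}\right)} + 30502} = \sqrt{\frac{24 + \frac{17}{5}}{2 \cdot \frac{17}{5}} + 30502} = \sqrt{\frac{1}{2} \cdot \frac{5}{17} \cdot \frac{137}{5} + 30502} = \sqrt{\frac{137}{34} + 30502} = \sqrt{\frac{1037205}{34}} = \frac{9 \sqrt{435370}}{34}$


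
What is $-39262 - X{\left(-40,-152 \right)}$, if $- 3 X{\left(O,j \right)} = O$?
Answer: $- \frac{117826}{3} \approx -39275.0$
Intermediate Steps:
$X{\left(O,j \right)} = - \frac{O}{3}$
$-39262 - X{\left(-40,-152 \right)} = -39262 - \left(- \frac{1}{3}\right) \left(-40\right) = -39262 - \frac{40}{3} = - \frac{117826}{3}$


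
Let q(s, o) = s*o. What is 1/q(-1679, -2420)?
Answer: 1/4063180 ≈ 2.4611e-7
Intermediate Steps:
q(s, o) = o*s
1/q(-1679, -2420) = 1/(-2420*(-1679)) = 1/4063180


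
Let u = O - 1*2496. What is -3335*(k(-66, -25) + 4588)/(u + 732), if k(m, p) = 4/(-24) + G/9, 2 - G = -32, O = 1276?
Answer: 275634415/8784 ≈ 31379.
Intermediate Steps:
G = 34 (G = 2 - 1*(-32) = 2 + 32 = 34)
k(m, p) = 65/18 (k(m, p) = 4/(-24) + 34/9 = 4*(-1/24) + 34*(1/9) = -1/6 + 34/9 = 65/18)
u = -1220 (u = 1276 - 1*2496 = 1276 - 2496 = -1220)
-3335*(k(-66, -25) + 4588)/(u + 732) = -3335*(65/18 + 4588)/(-1220 + 732) = -3335/((-488/82649/18)) = -3335/((-488*18/82649)) = -3335/(-8784/82649) = -3335*(-82649/8784) = 275634415/8784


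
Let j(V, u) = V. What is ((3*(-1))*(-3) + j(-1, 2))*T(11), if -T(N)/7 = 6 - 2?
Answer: -224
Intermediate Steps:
T(N) = -28 (T(N) = -7*(6 - 2) = -7*4 = -28)
((3*(-1))*(-3) + j(-1, 2))*T(11) = ((3*(-1))*(-3) - 1)*(-28) = (-3*(-3) - 1)*(-28) = (9 - 1)*(-28) = 8*(-28) = -224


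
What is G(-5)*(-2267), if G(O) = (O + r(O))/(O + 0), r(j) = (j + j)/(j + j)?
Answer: -9068/5 ≈ -1813.6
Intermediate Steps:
r(j) = 1 (r(j) = (2*j)/((2*j)) = (2*j)*(1/(2*j)) = 1)
G(O) = (1 + O)/O (G(O) = (O + 1)/(O + 0) = (1 + O)/O)
G(-5)*(-2267) = ((1 - 5)/(-5))*(-2267) = -⅕*(-4)*(-2267) = (⅘)*(-2267) = -9068/5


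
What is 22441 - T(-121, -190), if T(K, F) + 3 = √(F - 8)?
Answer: 22444 - 3*I*√22 ≈ 22444.0 - 14.071*I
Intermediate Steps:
T(K, F) = -3 + √(-8 + F) (T(K, F) = -3 + √(F - 8) = -3 + √(-8 + F))
22441 - T(-121, -190) = 22441 - (-3 + √(-8 - 190)) = 22441 - (-3 + √(-198)) = 22441 - (-3 + 3*I*√22) = 22441 + (3 - 3*I*√22) = 22444 - 3*I*√22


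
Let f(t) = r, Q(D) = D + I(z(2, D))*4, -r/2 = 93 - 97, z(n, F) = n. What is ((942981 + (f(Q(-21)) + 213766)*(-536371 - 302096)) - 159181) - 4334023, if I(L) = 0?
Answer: -179245994681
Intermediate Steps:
r = 8 (r = -2*(93 - 97) = -2*(-4) = 8)
Q(D) = D (Q(D) = D + 0*4 = D + 0 = D)
f(t) = 8
((942981 + (f(Q(-21)) + 213766)*(-536371 - 302096)) - 159181) - 4334023 = ((942981 + (8 + 213766)*(-536371 - 302096)) - 159181) - 4334023 = ((942981 + 213774*(-838467)) - 159181) - 4334023 = ((942981 - 179242444458) - 159181) - 4334023 = (-179241501477 - 159181) - 4334023 = -179241660658 - 4334023 = -179245994681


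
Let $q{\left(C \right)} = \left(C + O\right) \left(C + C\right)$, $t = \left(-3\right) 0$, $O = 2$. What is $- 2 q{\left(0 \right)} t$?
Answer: $0$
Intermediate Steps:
$t = 0$
$q{\left(C \right)} = 2 C \left(2 + C\right)$ ($q{\left(C \right)} = \left(C + 2\right) \left(C + C\right) = \left(2 + C\right) 2 C = 2 C \left(2 + C\right)$)
$- 2 q{\left(0 \right)} t = - 2 \cdot 2 \cdot 0 \left(2 + 0\right) 0 = - 2 \cdot 2 \cdot 0 \cdot 2 \cdot 0 = \left(-2\right) 0 \cdot 0 = 0 \cdot 0 = 0$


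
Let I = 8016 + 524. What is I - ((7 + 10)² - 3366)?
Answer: 11617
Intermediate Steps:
I = 8540
I - ((7 + 10)² - 3366) = 8540 - ((7 + 10)² - 3366) = 8540 - (17² - 3366) = 8540 - (289 - 3366) = 8540 - 1*(-3077) = 8540 + 3077 = 11617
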